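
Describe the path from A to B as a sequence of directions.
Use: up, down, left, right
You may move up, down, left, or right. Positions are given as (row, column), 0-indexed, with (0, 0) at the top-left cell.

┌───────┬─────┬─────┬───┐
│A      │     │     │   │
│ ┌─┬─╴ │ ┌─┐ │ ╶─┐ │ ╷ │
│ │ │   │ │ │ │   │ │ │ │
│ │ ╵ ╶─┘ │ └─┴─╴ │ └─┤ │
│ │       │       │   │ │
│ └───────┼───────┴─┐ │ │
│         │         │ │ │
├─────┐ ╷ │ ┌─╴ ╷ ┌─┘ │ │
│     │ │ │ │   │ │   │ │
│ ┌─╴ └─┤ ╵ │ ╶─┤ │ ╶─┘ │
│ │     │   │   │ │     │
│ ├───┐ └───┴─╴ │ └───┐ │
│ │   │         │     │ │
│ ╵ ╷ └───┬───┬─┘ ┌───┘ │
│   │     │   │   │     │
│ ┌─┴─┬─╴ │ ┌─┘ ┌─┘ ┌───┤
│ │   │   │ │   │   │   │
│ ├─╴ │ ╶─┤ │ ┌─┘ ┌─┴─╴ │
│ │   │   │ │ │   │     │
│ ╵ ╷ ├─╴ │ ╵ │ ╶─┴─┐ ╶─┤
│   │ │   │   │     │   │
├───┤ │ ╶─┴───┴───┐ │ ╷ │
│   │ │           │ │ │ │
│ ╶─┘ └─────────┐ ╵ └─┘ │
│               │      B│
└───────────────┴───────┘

Finding the path and converting it to directions:
Path through cells: (0,0) → (1,0) → (2,0) → (3,0) → (3,1) → (3,2) → (3,3) → (3,4) → (4,4) → (5,4) → (5,5) → (4,5) → (3,5) → (3,6) → (3,7) → (4,7) → (4,6) → (5,6) → (5,7) → (6,7) → (6,6) → (6,5) → (6,4) → (6,3) → (5,3) → (5,2) → (4,2) → (4,1) → (4,0) → (5,0) → (6,0) → (7,0) → (7,1) → (6,1) → (6,2) → (7,2) → (7,3) → (7,4) → (8,4) → (8,3) → (9,3) → (9,4) → (10,4) → (10,3) → (11,3) → (11,4) → (11,5) → (11,6) → (11,7) → (11,8) → (12,8) → (12,9) → (12,10) → (12,11)
Directions: down, down, down, right, right, right, right, down, down, right, up, up, right, right, down, left, down, right, down, left, left, left, left, up, left, up, left, left, down, down, down, right, up, right, down, right, right, down, left, down, right, down, left, down, right, right, right, right, right, down, right, right, right

Solution:

┌───────┬─────┬─────┬───┐
│A      │     │     │   │
│ ┌─┬─╴ │ ┌─┐ │ ╶─┐ │ ╷ │
│↓│ │   │ │ │ │   │ │ │ │
│ │ ╵ ╶─┘ │ └─┴─╴ │ └─┤ │
│↓│       │       │   │ │
│ └───────┼───────┴─┐ │ │
│↳ → → → ↓│↱ → ↓    │ │ │
├─────┐ ╷ │ ┌─╴ ╷ ┌─┘ │ │
│↓ ← ↰│ │↓│↑│↓ ↲│ │   │ │
│ ┌─╴ └─┤ ╵ │ ╶─┤ │ ╶─┘ │
│↓│  ↑ ↰│↳ ↑│↳ ↓│ │     │
│ ├───┐ └───┴─╴ │ └───┐ │
│↓│↱ ↓│↑ ← ← ← ↲│     │ │
│ ╵ ╷ └───┬───┬─┘ ┌───┘ │
│↳ ↑│↳ → ↓│   │   │     │
│ ┌─┴─┬─╴ │ ┌─┘ ┌─┘ ┌───┤
│ │   │↓ ↲│ │   │   │   │
│ ├─╴ │ ╶─┤ │ ┌─┘ ┌─┴─╴ │
│ │   │↳ ↓│ │ │   │     │
│ ╵ ╷ ├─╴ │ ╵ │ ╶─┴─┐ ╶─┤
│   │ │↓ ↲│   │     │   │
├───┤ │ ╶─┴───┴───┐ │ ╷ │
│   │ │↳ → → → → ↓│ │ │ │
│ ╶─┘ └─────────┐ ╵ └─┘ │
│               │↳ → → B│
└───────────────┴───────┘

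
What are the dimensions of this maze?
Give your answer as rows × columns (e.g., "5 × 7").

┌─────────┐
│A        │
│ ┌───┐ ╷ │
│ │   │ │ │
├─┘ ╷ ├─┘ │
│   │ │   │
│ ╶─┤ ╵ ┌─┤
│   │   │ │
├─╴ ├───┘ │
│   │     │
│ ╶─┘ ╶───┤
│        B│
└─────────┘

Counting the maze dimensions:
Rows (vertical): 6
Columns (horizontal): 5
Dimensions: 6 × 5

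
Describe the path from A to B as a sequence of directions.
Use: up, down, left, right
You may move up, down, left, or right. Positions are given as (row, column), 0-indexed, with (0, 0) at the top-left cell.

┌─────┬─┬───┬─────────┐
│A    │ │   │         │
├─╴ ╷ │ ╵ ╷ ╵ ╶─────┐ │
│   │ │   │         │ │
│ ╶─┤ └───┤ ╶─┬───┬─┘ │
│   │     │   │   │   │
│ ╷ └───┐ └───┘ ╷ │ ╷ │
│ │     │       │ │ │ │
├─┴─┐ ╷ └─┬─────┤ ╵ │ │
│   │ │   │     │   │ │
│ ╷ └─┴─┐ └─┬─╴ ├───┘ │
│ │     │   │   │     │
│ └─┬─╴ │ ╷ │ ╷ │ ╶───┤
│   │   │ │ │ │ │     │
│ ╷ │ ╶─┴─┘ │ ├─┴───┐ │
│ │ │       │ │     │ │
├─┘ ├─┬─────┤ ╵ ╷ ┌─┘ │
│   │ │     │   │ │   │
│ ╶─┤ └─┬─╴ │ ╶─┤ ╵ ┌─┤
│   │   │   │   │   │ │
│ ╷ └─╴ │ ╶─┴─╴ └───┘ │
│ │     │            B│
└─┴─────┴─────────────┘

Finding the path and converting it to directions:
Path through cells: (0,0) → (0,1) → (0,2) → (1,2) → (2,2) → (2,3) → (2,4) → (3,4) → (3,5) → (3,6) → (3,7) → (2,7) → (2,8) → (3,8) → (4,8) → (4,9) → (3,9) → (2,9) → (2,10) → (3,10) → (4,10) → (5,10) → (5,9) → (5,8) → (6,8) → (6,9) → (6,10) → (7,10) → (8,10) → (8,9) → (9,9) → (9,8) → (8,8) → (7,8) → (7,7) → (8,7) → (8,6) → (9,6) → (9,7) → (10,7) → (10,8) → (10,9) → (10,10)
Directions: right, right, down, down, right, right, down, right, right, right, up, right, down, down, right, up, up, right, down, down, down, left, left, down, right, right, down, down, left, down, left, up, up, left, down, left, down, right, down, right, right, right

Solution:

┌─────┬─┬───┬─────────┐
│A → ↓│ │   │         │
├─╴ ╷ │ ╵ ╷ ╵ ╶─────┐ │
│   │↓│   │         │ │
│ ╶─┤ └───┤ ╶─┬───┬─┘ │
│   │↳ → ↓│   │↱ ↓│↱ ↓│
│ ╷ └───┐ └───┘ ╷ │ ╷ │
│ │     │↳ → → ↑│↓│↑│↓│
├─┴─┐ ╷ └─┬─────┤ ╵ │ │
│   │ │   │     │↳ ↑│↓│
│ ╷ └─┴─┐ └─┬─╴ ├───┘ │
│ │     │   │   │↓ ← ↲│
│ └─┬─╴ │ ╷ │ ╷ │ ╶───┤
│   │   │ │ │ │ │↳ → ↓│
│ ╷ │ ╶─┴─┘ │ ├─┴───┐ │
│ │ │       │ │↓ ↰  │↓│
├─┘ ├─┬─────┤ ╵ ╷ ┌─┘ │
│   │ │     │↓ ↲│↑│↓ ↲│
│ ╶─┤ └─┬─╴ │ ╶─┤ ╵ ┌─┤
│   │   │   │↳ ↓│↑ ↲│ │
│ ╷ └─╴ │ ╶─┴─╴ └───┘ │
│ │     │      ↳ → → B│
└─┴─────┴─────────────┘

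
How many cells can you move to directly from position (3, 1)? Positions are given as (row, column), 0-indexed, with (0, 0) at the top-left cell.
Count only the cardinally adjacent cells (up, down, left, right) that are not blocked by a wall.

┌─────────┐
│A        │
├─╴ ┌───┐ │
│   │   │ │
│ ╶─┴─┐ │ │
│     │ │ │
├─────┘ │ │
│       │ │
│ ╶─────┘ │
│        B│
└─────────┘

Checking passable neighbors of (3, 1):
Neighbors: (3, 0), (3, 2)
Count: 2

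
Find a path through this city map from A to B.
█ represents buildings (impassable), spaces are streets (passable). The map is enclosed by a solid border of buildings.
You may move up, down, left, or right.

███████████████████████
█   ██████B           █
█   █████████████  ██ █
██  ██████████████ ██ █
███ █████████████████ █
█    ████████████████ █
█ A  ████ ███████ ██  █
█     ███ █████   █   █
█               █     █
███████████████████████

Finding the shortest path from A to B:
Movement: cardinal only
Path length: 41 steps
Directions: down → down → right → right → right → right → right → right → right → right → right → right → right → right → right → up → right → right → down → right → right → up → right → up → right → up → up → up → up → up → left → left → left → left → left → left → left → left → left → left → left

Solution:

███████████████████████
█   ██████B←←←←←←←←←←↰█
█   █████████████  ██↑█
██  ██████████████ ██↑█
███ █████████████████↑█
█    ████████████████↑█
█ A  ████ ███████ ██↱↑█
█ ↓   ███ █████↱→↓█↱↑ █
█ ↳→→→→→→→→→→→→↑█↳→↑  █
███████████████████████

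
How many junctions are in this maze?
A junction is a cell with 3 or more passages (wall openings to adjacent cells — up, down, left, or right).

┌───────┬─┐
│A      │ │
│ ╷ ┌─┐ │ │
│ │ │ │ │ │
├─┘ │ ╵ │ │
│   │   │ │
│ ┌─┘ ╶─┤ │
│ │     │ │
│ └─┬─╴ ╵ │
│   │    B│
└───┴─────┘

Checking each cell for number of passages:

Junctions found (3+ passages):
  (0, 1): 3 passages
  (2, 2): 3 passages
  (3, 2): 3 passages
  (4, 3): 3 passages
Total junctions: 4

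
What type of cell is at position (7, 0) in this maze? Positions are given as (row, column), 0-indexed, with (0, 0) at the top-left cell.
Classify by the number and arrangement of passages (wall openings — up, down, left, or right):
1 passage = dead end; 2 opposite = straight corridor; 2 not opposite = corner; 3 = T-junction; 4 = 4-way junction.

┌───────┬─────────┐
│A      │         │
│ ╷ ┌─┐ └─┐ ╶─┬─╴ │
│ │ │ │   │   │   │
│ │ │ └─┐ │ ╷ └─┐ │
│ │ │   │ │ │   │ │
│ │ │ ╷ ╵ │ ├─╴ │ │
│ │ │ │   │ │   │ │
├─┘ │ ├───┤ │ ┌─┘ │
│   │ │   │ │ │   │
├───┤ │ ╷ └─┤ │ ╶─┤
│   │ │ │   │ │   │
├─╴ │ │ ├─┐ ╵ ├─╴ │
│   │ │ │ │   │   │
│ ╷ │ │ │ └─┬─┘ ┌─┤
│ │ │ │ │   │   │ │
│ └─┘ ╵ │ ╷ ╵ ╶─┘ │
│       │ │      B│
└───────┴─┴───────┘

Checking cell at (7, 0):
Number of passages: 2
Cell type: straight corridor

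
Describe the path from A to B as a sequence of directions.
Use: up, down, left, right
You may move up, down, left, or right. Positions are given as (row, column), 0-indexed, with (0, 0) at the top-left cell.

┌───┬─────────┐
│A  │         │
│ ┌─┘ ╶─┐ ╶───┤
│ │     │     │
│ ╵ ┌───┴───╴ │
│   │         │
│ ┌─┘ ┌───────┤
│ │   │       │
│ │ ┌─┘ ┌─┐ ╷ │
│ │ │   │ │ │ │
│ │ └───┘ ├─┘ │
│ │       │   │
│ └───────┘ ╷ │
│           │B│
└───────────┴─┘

Finding the path and converting it to directions:
Path through cells: (0,0) → (1,0) → (2,0) → (3,0) → (4,0) → (5,0) → (6,0) → (6,1) → (6,2) → (6,3) → (6,4) → (6,5) → (5,5) → (5,6) → (6,6)
Directions: down, down, down, down, down, down, right, right, right, right, right, up, right, down

Solution:

┌───┬─────────┐
│A  │         │
│ ┌─┘ ╶─┐ ╶───┤
│↓│     │     │
│ ╵ ┌───┴───╴ │
│↓  │         │
│ ┌─┘ ┌───────┤
│↓│   │       │
│ │ ┌─┘ ┌─┐ ╷ │
│↓│ │   │ │ │ │
│ │ └───┘ ├─┘ │
│↓│       │↱ ↓│
│ └───────┘ ╷ │
│↳ → → → → ↑│B│
└───────────┴─┘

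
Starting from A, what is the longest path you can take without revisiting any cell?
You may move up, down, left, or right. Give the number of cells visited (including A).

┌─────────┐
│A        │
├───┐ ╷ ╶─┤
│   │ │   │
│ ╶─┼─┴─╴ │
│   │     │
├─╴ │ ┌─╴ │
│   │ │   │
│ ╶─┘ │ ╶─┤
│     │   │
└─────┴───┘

Finding longest simple path using DFS:
Start: (0, 0)
Longest path visits 19 cells
Path: A → right → right → right → down → right → down → left → left → down → down → left → left → up → right → up → left → up → right

Solution:

┌─────────┐
│A → → ↓  │
├───┐ ╷ ╶─┤
│↱ B│ │↳ ↓│
│ ╶─┼─┴─╴ │
│↑ ↰│↓ ← ↲│
├─╴ │ ┌─╴ │
│↱ ↑│↓│   │
│ ╶─┘ │ ╶─┤
│↑ ← ↲│   │
└─────┴───┘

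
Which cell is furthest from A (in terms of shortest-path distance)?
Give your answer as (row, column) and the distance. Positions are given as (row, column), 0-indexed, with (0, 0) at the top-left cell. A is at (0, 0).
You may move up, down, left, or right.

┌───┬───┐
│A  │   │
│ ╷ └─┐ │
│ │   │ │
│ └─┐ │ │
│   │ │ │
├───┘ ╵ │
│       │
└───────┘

Computing BFS distances from A to all cells:
Furthest cell: (0, 2)
Distance: 10 steps

Path from A to the furthest cell:

┌───┬───┐
│A ↓│B ↰│
│ ╷ └─┐ │
│ │↳ ↓│↑│
│ └─┐ │ │
│   │↓│↑│
├───┘ ╵ │
│    ↳ ↑│
└───────┘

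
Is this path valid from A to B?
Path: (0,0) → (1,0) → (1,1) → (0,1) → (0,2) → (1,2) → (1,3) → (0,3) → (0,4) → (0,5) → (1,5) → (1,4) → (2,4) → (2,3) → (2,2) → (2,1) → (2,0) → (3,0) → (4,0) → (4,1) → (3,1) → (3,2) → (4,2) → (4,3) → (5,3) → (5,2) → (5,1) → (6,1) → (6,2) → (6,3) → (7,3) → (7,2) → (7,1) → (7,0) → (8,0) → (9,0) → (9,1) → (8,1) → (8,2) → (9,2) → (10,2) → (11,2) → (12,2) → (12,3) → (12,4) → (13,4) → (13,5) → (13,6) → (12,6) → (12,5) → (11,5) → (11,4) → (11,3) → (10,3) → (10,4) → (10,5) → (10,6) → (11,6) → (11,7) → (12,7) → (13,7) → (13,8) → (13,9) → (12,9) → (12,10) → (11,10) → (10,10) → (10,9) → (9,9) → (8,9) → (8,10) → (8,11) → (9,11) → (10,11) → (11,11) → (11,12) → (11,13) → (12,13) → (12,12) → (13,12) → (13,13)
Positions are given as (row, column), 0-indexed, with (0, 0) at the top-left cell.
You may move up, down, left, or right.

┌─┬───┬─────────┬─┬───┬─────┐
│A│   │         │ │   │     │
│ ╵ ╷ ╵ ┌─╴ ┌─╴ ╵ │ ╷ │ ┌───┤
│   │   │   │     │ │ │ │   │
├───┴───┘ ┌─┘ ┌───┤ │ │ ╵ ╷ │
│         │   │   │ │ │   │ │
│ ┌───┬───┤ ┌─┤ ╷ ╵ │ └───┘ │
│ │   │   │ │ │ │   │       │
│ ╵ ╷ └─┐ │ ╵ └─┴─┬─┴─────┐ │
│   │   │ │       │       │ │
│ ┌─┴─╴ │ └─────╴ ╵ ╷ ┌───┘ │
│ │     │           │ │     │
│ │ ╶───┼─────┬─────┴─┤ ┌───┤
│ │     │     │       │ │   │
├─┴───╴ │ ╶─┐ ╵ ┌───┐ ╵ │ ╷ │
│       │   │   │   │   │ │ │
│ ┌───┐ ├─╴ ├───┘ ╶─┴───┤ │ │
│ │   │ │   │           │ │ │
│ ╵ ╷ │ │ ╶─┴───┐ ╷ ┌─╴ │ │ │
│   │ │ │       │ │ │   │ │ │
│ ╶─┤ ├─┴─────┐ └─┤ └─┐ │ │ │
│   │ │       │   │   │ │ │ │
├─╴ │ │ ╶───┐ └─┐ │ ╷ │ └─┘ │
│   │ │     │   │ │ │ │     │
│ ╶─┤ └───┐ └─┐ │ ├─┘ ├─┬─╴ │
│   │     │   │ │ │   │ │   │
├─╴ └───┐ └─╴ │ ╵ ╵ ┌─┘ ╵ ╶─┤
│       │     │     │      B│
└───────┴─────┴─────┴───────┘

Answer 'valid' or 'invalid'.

Checking path validity:
Result: All consecutive moves are passable.

valid

Correct solution:

┌─┬───┬─────────┬─┬───┬─────┐
│A│↱ ↓│↱ → ↓    │ │   │     │
│ ╵ ╷ ╵ ┌─╴ ┌─╴ ╵ │ ╷ │ ┌───┤
│↳ ↑│↳ ↑│↓ ↲│     │ │ │ │   │
├───┴───┘ ┌─┘ ┌───┤ │ │ ╵ ╷ │
│↓ ← ← ← ↲│   │   │ │ │   │ │
│ ┌───┬───┤ ┌─┤ ╷ ╵ │ └───┘ │
│↓│↱ ↓│   │ │ │ │   │       │
│ ╵ ╷ └─┐ │ ╵ └─┴─┬─┴─────┐ │
│↳ ↑│↳ ↓│ │       │       │ │
│ ┌─┴─╴ │ └─────╴ ╵ ╷ ┌───┘ │
│ │↓ ← ↲│           │ │     │
│ │ ╶───┼─────┬─────┴─┤ ┌───┤
│ │↳ → ↓│     │       │ │   │
├─┴───╴ │ ╶─┐ ╵ ┌───┐ ╵ │ ╷ │
│↓ ← ← ↲│   │   │   │   │ │ │
│ ┌───┐ ├─╴ ├───┘ ╶─┴───┤ │ │
│↓│↱ ↓│ │   │      ↱ → ↓│ │ │
│ ╵ ╷ │ │ ╶─┴───┐ ╷ ┌─╴ │ │ │
│↳ ↑│↓│ │       │ │↑│  ↓│ │ │
│ ╶─┤ ├─┴─────┐ └─┤ └─┐ │ │ │
│   │↓│↱ → → ↓│   │↑ ↰│↓│ │ │
├─╴ │ │ ╶───┐ └─┐ │ ╷ │ └─┘ │
│   │↓│↑ ← ↰│↳ ↓│ │ │↑│↳ → ↓│
│ ╶─┤ └───┐ └─┐ │ ├─┘ ├─┬─╴ │
│   │↳ → ↓│↑ ↰│↓│ │↱ ↑│ │↓ ↲│
├─╴ └───┐ └─╴ │ ╵ ╵ ┌─┘ ╵ ╶─┤
│       │↳ → ↑│↳ → ↑│    ↳ B│
└───────┴─────┴─────┴───────┘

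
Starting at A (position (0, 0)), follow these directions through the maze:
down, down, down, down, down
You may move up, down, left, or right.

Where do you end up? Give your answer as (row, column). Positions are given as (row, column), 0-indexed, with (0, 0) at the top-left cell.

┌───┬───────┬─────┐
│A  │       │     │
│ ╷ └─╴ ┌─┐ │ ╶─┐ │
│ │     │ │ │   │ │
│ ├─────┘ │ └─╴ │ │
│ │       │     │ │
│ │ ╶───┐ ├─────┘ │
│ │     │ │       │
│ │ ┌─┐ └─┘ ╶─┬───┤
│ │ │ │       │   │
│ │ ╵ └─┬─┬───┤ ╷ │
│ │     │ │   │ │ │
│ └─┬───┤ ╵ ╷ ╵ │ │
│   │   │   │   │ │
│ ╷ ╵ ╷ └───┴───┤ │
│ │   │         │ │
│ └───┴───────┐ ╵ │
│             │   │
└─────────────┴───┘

Following directions step by step:
Start: (0, 0)
  down: (0, 0) → (1, 0)
  down: (1, 0) → (2, 0)
  down: (2, 0) → (3, 0)
  down: (3, 0) → (4, 0)
  down: (4, 0) → (5, 0)
Final position: (5, 0)

Path taken:

┌───┬───────┬─────┐
│A  │       │     │
│ ╷ └─╴ ┌─┐ │ ╶─┐ │
│↓│     │ │ │   │ │
│ ├─────┘ │ └─╴ │ │
│↓│       │     │ │
│ │ ╶───┐ ├─────┘ │
│↓│     │ │       │
│ │ ┌─┐ └─┘ ╶─┬───┤
│↓│ │ │       │   │
│ │ ╵ └─┬─┬───┤ ╷ │
│B│     │ │   │ │ │
│ └─┬───┤ ╵ ╷ ╵ │ │
│   │   │   │   │ │
│ ╷ ╵ ╷ └───┴───┤ │
│ │   │         │ │
│ └───┴───────┐ ╵ │
│             │   │
└─────────────┴───┘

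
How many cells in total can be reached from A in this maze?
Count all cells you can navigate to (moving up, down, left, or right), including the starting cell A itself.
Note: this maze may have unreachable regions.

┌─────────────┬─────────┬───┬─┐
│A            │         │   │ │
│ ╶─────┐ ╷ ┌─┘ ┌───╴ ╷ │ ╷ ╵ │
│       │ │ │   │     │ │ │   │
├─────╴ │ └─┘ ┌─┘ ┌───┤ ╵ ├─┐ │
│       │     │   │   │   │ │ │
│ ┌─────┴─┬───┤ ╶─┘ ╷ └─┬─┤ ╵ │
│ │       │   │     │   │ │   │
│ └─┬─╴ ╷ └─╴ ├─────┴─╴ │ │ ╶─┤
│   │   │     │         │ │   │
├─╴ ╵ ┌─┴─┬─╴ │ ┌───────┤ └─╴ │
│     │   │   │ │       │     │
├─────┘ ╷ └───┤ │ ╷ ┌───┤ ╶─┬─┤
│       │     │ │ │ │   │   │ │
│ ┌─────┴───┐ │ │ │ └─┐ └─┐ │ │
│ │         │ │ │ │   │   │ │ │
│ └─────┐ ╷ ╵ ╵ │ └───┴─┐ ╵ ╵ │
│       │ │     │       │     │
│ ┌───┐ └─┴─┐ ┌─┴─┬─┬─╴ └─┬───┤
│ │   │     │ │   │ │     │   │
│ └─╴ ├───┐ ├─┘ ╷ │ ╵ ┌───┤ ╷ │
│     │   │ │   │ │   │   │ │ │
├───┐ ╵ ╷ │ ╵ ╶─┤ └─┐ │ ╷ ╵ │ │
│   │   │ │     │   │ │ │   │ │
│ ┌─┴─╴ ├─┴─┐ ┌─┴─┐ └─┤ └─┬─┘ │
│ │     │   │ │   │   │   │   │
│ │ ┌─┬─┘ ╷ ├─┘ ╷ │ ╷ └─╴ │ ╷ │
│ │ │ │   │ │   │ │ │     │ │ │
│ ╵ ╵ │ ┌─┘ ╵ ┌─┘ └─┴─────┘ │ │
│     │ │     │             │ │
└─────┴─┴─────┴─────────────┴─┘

Using BFS/flood-fill to find all reachable cells from A:
Maze size: 15 × 15 = 225 total cells
20 cell(s) are walled off and cannot be reached from A.
Reachable cells: 205

Reachable region (· marks reachable cells):

┌─────────────┬─────────┬───┬─┐
│A · · · · · ·│· · · · ·│· ·│·│
│ ╶─────┐ ╷ ┌─┘ ┌───╴ ╷ │ ╷ ╵ │
│· · · ·│·│·│· ·│· · ·│·│·│· ·│
├─────╴ │ └─┘ ┌─┘ ┌───┤ ╵ ├─┐ │
│· · · ·│· · ·│· ·│· ·│· ·│·│·│
│ ┌─────┴─┬───┤ ╶─┘ ╷ └─┬─┤ ╵ │
│·│· · · ·│· ·│· · ·│· ·│·│· ·│
│ └─┬─╴ ╷ └─╴ ├─────┴─╴ │ │ ╶─┤
│· ·│· ·│· · ·│· · · · ·│·│· ·│
├─╴ ╵ ┌─┴─┬─╴ │ ┌───────┤ └─╴ │
│· · ·│· ·│· ·│·│       │· · ·│
├─────┘ ╷ └───┤ │ ╷ ┌───┤ ╶─┬─┤
│· · · ·│· · ·│·│ │ │· ·│· ·│·│
│ ┌─────┴───┐ │ │ │ └─┐ └─┐ │ │
│·│· · · · ·│·│·│ │   │· ·│·│·│
│ └─────┐ ╷ ╵ ╵ │ └───┴─┐ ╵ ╵ │
│· · · ·│·│· · ·│       │· · ·│
│ ┌───┐ └─┴─┐ ┌─┴─┬─┬─╴ └─┬───┤
│·│· ·│· · ·│·│· ·│ │     │· ·│
│ └─╴ ├───┐ ├─┘ ╷ │ ╵ ┌───┤ ╷ │
│· · ·│· ·│·│· ·│·│   │· ·│·│·│
├───┐ ╵ ╷ │ ╵ ╶─┤ └─┐ │ ╷ ╵ │ │
│· ·│· ·│·│· · ·│· ·│ │·│· ·│·│
│ ┌─┴─╴ ├─┴─┐ ┌─┴─┐ └─┤ └─┬─┘ │
│·│· · ·│· ·│·│· ·│· ·│· ·│· ·│
│ │ ┌─┬─┘ ╷ ├─┘ ╷ │ ╷ └─╴ │ ╷ │
│·│·│·│· ·│·│· ·│·│·│· · ·│·│·│
│ ╵ ╵ │ ┌─┘ ╵ ┌─┘ └─┴─────┘ │ │
│· · ·│·│· · ·│· · · · · · ·│·│
└─────┴─┴─────┴─────────────┴─┘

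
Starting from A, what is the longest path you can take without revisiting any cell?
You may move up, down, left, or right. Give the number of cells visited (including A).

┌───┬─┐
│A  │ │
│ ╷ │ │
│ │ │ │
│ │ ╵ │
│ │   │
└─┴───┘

Finding longest simple path using DFS:
Start: (0, 0)
Longest path visits 7 cells
Path: A → right → down → down → right → up → up

Solution:

┌───┬─┐
│A ↓│B│
│ ╷ │ │
│ │↓│↑│
│ │ ╵ │
│ │↳ ↑│
└─┴───┘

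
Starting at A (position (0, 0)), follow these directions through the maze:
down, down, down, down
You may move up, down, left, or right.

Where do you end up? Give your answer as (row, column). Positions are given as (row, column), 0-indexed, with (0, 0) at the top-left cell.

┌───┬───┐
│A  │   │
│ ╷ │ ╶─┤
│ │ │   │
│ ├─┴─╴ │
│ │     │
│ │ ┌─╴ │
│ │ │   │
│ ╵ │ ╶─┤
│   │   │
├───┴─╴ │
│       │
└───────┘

Following directions step by step:
Start: (0, 0)
  down: (0, 0) → (1, 0)
  down: (1, 0) → (2, 0)
  down: (2, 0) → (3, 0)
  down: (3, 0) → (4, 0)
Final position: (4, 0)

Path taken:

┌───┬───┐
│A  │   │
│ ╷ │ ╶─┤
│↓│ │   │
│ ├─┴─╴ │
│↓│     │
│ │ ┌─╴ │
│↓│ │   │
│ ╵ │ ╶─┤
│B  │   │
├───┴─╴ │
│       │
└───────┘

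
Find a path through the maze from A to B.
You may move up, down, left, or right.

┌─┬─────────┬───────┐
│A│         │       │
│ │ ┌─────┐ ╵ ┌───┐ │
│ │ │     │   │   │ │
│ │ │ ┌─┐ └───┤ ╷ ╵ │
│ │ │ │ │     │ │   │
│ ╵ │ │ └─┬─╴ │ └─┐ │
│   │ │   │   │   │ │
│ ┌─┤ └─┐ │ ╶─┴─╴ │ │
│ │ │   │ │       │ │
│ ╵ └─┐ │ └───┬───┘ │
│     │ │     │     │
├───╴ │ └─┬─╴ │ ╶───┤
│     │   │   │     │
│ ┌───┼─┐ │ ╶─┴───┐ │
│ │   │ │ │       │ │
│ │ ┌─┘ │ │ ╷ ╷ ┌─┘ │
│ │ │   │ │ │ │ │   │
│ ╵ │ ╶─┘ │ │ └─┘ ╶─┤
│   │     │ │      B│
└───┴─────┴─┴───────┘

Finding the shortest path through the maze:
Path length: 32 steps
Directions: down → down → down → right → up → up → up → right → right → right → right → down → right → up → right → right → right → down → down → down → down → down → left → left → down → right → right → down → down → left → down → right

Solution:

┌─┬─────────┬───────┐
│A│↱ → → → ↓│↱ → → ↓│
│ │ ┌─────┐ ╵ ┌───┐ │
│↓│↑│     │↳ ↑│   │↓│
│ │ │ ┌─┐ └───┤ ╷ ╵ │
│↓│↑│ │ │     │ │  ↓│
│ ╵ │ │ └─┬─╴ │ └─┐ │
│↳ ↑│ │   │   │   │↓│
│ ┌─┤ └─┐ │ ╶─┴─╴ │ │
│ │ │   │ │       │↓│
│ ╵ └─┐ │ └───┬───┘ │
│     │ │     │↓ ← ↲│
├───╴ │ └─┬─╴ │ ╶───┤
│     │   │   │↳ → ↓│
│ ┌───┼─┐ │ ╶─┴───┐ │
│ │   │ │ │       │↓│
│ │ ┌─┘ │ │ ╷ ╷ ┌─┘ │
│ │ │   │ │ │ │ │↓ ↲│
│ ╵ │ ╶─┘ │ │ └─┘ ╶─┤
│   │     │ │    ↳ B│
└───┴─────┴─┴───────┘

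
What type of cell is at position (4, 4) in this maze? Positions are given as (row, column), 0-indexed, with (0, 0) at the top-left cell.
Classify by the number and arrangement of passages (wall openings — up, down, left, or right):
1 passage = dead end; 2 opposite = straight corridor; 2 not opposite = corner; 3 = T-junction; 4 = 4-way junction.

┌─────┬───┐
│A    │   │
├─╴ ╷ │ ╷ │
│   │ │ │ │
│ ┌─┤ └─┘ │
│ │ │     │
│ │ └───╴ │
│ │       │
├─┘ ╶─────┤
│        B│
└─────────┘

Checking cell at (4, 4):
Number of passages: 1
Cell type: dead end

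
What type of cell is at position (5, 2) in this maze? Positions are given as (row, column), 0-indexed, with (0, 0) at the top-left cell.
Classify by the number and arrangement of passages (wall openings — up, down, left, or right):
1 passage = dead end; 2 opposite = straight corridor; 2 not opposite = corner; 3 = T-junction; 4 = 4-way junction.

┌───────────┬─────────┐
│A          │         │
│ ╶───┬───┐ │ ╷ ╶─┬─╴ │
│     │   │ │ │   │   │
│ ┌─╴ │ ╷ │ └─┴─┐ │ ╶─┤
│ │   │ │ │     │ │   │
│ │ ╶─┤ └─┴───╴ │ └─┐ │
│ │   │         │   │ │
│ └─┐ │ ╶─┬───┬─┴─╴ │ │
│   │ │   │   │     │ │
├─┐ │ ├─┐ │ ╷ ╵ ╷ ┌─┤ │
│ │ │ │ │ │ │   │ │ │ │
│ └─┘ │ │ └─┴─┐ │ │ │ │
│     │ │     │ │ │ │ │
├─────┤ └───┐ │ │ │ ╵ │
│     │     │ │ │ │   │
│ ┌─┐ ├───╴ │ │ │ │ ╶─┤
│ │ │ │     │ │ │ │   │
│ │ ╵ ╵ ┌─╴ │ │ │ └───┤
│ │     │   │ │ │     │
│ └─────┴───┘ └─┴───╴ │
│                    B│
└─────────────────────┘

Checking cell at (5, 2):
Number of passages: 2
Cell type: straight corridor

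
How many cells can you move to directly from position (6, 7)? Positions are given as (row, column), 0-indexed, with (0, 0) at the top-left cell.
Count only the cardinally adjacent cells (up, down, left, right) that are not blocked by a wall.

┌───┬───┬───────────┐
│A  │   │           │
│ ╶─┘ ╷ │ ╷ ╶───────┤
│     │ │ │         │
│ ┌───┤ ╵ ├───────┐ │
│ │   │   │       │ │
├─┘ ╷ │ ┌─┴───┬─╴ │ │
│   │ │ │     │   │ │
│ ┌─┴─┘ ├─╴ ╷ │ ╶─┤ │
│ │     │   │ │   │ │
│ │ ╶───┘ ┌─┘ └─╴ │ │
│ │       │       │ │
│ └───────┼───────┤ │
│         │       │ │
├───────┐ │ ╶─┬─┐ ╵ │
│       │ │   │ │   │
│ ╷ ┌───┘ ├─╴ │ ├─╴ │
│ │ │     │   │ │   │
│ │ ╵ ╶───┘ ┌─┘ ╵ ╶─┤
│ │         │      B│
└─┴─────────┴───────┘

Checking passable neighbors of (6, 7):
Neighbors: (6, 6), (6, 8)
Count: 2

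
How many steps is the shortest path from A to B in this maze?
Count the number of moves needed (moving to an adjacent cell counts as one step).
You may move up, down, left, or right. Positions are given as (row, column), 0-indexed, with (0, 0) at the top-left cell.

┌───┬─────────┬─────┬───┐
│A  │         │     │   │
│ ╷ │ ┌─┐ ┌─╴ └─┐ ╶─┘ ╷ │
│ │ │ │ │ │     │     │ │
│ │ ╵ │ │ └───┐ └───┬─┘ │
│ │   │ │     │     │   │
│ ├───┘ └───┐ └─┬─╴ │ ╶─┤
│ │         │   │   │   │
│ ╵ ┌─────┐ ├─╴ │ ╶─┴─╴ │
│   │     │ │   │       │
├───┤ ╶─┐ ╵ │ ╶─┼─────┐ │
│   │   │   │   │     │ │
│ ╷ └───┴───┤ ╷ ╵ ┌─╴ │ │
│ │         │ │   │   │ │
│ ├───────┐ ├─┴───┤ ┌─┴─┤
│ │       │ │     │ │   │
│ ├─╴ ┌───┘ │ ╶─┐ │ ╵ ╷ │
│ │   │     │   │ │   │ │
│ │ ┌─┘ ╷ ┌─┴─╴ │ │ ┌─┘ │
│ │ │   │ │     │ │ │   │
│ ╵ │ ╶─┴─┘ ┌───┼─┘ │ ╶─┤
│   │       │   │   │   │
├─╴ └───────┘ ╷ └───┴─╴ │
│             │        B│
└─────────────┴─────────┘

Using BFS to find shortest path:
Start: (0, 0), End: (11, 11)
Path found:
(0,0) → (0,1) → (1,1) → (2,1) → (2,2) → (1,2) → (0,2) → (0,3) → (0,4) → (1,4) → (2,4) → (2,5) → (2,6) → (3,6) → (3,7) → (4,7) → (4,6) → (5,6) → (5,7) → (6,7) → (6,8) → (5,8) → (5,9) → (5,10) → (6,10) → (6,9) → (7,9) → (8,9) → (8,10) → (7,10) → (7,11) → (8,11) → (9,11) → (9,10) → (10,10) → (10,11) → (11,11)
Number of steps: 36

Solution:

┌───┬─────────┬─────┬───┐
│A ↓│↱ → ↓    │     │   │
│ ╷ │ ┌─┐ ┌─╴ └─┐ ╶─┘ ╷ │
│ │↓│↑│ │↓│     │     │ │
│ │ ╵ │ │ └───┐ └───┬─┘ │
│ │↳ ↑│ │↳ → ↓│     │   │
│ ├───┘ └───┐ └─┬─╴ │ ╶─┤
│ │         │↳ ↓│   │   │
│ ╵ ┌─────┐ ├─╴ │ ╶─┴─╴ │
│   │     │ │↓ ↲│       │
├───┤ ╶─┐ ╵ │ ╶─┼─────┐ │
│   │   │   │↳ ↓│↱ → ↓│ │
│ ╷ └───┴───┤ ╷ ╵ ┌─╴ │ │
│ │         │ │↳ ↑│↓ ↲│ │
│ ├───────┐ ├─┴───┤ ┌─┴─┤
│ │       │ │     │↓│↱ ↓│
│ ├─╴ ┌───┘ │ ╶─┐ │ ╵ ╷ │
│ │   │     │   │ │↳ ↑│↓│
│ │ ┌─┘ ╷ ┌─┴─╴ │ │ ┌─┘ │
│ │ │   │ │     │ │ │↓ ↲│
│ ╵ │ ╶─┴─┘ ┌───┼─┘ │ ╶─┤
│   │       │   │   │↳ ↓│
├─╴ └───────┘ ╷ └───┴─╴ │
│             │        B│
└─────────────┴─────────┘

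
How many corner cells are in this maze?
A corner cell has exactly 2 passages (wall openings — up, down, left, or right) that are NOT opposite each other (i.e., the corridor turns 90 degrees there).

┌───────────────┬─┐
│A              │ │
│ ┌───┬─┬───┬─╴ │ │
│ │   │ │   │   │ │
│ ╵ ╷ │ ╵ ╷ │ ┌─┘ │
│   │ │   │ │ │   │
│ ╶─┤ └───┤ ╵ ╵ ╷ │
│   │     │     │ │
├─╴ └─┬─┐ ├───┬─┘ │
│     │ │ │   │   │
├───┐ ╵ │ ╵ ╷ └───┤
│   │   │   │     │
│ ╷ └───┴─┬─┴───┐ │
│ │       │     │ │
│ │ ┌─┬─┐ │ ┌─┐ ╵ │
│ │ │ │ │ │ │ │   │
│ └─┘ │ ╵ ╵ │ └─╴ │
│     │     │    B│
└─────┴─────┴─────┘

Counting corner cells (2 non-opposite passages):
Total corners: 40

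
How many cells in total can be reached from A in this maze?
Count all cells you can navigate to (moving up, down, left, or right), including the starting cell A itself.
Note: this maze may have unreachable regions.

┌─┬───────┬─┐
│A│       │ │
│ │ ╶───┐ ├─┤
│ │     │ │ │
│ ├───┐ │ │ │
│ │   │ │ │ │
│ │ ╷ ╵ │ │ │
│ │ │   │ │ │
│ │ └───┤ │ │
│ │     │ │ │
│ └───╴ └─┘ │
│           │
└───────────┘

Using BFS/flood-fill to find all reachable cells from A:
Maze size: 6 × 6 = 36 total cells
1 cell(s) are walled off and cannot be reached from A.
Reachable cells: 35

Reachable region (· marks reachable cells):

┌─┬───────┬─┐
│A│· · · ·│ │
│ │ ╶───┐ ├─┤
│·│· · ·│·│·│
│ ├───┐ │ │ │
│·│· ·│·│·│·│
│ │ ╷ ╵ │ │ │
│·│·│· ·│·│·│
│ │ └───┤ │ │
│·│· · ·│·│·│
│ └───╴ └─┘ │
│· · · · · ·│
└───────────┘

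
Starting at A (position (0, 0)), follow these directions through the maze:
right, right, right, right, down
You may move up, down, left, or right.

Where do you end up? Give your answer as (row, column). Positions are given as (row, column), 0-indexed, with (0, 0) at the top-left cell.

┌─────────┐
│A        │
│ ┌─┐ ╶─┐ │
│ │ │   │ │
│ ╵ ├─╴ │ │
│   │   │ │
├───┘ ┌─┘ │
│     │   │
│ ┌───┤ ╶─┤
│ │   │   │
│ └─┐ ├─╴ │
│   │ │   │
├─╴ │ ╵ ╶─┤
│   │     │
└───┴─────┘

Following directions step by step:
Start: (0, 0)
  right: (0, 0) → (0, 1)
  right: (0, 1) → (0, 2)
  right: (0, 2) → (0, 3)
  right: (0, 3) → (0, 4)
  down: (0, 4) → (1, 4)
Final position: (1, 4)

Path taken:

┌─────────┐
│A → → → ↓│
│ ┌─┐ ╶─┐ │
│ │ │   │B│
│ ╵ ├─╴ │ │
│   │   │ │
├───┘ ┌─┘ │
│     │   │
│ ┌───┤ ╶─┤
│ │   │   │
│ └─┐ ├─╴ │
│   │ │   │
├─╴ │ ╵ ╶─┤
│   │     │
└───┴─────┘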